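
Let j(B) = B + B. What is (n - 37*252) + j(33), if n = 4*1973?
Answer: -1366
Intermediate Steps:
j(B) = 2*B
n = 7892
(n - 37*252) + j(33) = (7892 - 37*252) + 2*33 = (7892 - 9324) + 66 = -1432 + 66 = -1366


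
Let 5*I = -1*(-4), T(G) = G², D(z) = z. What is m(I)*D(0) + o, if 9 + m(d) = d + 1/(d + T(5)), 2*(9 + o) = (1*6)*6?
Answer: 9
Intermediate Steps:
o = 9 (o = -9 + ((1*6)*6)/2 = -9 + (6*6)/2 = -9 + (½)*36 = -9 + 18 = 9)
I = ⅘ (I = (-1*(-4))/5 = (⅕)*4 = ⅘ ≈ 0.80000)
m(d) = -9 + d + 1/(25 + d) (m(d) = -9 + (d + 1/(d + 5²)) = -9 + (d + 1/(d + 25)) = -9 + (d + 1/(25 + d)) = -9 + d + 1/(25 + d))
m(I)*D(0) + o = ((-224 + (⅘)² + 16*(⅘))/(25 + ⅘))*0 + 9 = ((-224 + 16/25 + 64/5)/(129/5))*0 + 9 = ((5/129)*(-5264/25))*0 + 9 = -5264/645*0 + 9 = 0 + 9 = 9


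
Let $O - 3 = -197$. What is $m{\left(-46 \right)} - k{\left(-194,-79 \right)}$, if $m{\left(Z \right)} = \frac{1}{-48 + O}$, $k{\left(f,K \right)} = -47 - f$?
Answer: $- \frac{35575}{242} \approx -147.0$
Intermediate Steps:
$O = -194$ ($O = 3 - 197 = -194$)
$m{\left(Z \right)} = - \frac{1}{242}$ ($m{\left(Z \right)} = \frac{1}{-48 - 194} = \frac{1}{-242} = - \frac{1}{242}$)
$m{\left(-46 \right)} - k{\left(-194,-79 \right)} = - \frac{1}{242} - \left(-47 - -194\right) = - \frac{1}{242} - \left(-47 + 194\right) = - \frac{1}{242} - 147 = - \frac{35575}{242}$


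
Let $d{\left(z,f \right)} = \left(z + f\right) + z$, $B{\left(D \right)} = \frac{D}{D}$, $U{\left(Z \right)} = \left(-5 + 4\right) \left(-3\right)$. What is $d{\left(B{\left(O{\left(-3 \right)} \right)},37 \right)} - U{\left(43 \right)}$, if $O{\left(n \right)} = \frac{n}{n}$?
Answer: $36$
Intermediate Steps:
$U{\left(Z \right)} = 3$ ($U{\left(Z \right)} = \left(-1\right) \left(-3\right) = 3$)
$O{\left(n \right)} = 1$
$B{\left(D \right)} = 1$
$d{\left(z,f \right)} = f + 2 z$ ($d{\left(z,f \right)} = \left(f + z\right) + z = f + 2 z$)
$d{\left(B{\left(O{\left(-3 \right)} \right)},37 \right)} - U{\left(43 \right)} = \left(37 + 2 \cdot 1\right) - 3 = \left(37 + 2\right) - 3 = 39 - 3 = 36$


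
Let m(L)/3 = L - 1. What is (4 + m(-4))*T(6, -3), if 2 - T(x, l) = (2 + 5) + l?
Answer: 22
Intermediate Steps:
m(L) = -3 + 3*L (m(L) = 3*(L - 1) = 3*(-1 + L) = -3 + 3*L)
T(x, l) = -5 - l (T(x, l) = 2 - ((2 + 5) + l) = 2 - (7 + l) = 2 + (-7 - l) = -5 - l)
(4 + m(-4))*T(6, -3) = (4 + (-3 + 3*(-4)))*(-5 - 1*(-3)) = (4 + (-3 - 12))*(-5 + 3) = (4 - 15)*(-2) = -11*(-2) = 22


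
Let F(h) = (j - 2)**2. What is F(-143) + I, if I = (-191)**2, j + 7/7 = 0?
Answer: 36490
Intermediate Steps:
j = -1 (j = -1 + 0 = -1)
F(h) = 9 (F(h) = (-1 - 2)**2 = (-3)**2 = 9)
I = 36481
F(-143) + I = 9 + 36481 = 36490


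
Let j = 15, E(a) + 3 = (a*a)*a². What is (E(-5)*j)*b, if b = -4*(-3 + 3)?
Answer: 0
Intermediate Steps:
E(a) = -3 + a⁴ (E(a) = -3 + (a*a)*a² = -3 + a²*a² = -3 + a⁴)
b = 0 (b = -4*0 = 0)
(E(-5)*j)*b = ((-3 + (-5)⁴)*15)*0 = ((-3 + 625)*15)*0 = (622*15)*0 = 9330*0 = 0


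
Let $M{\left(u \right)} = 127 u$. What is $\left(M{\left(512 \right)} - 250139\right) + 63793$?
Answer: $-121322$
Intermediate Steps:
$\left(M{\left(512 \right)} - 250139\right) + 63793 = \left(127 \cdot 512 - 250139\right) + 63793 = \left(65024 - 250139\right) + 63793 = -185115 + 63793 = -121322$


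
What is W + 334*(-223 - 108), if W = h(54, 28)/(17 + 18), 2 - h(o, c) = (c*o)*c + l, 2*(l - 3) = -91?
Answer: -7823363/70 ≈ -1.1176e+5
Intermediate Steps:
l = -85/2 (l = 3 + (½)*(-91) = 3 - 91/2 = -85/2 ≈ -42.500)
h(o, c) = 89/2 - o*c² (h(o, c) = 2 - ((c*o)*c - 85/2) = 2 - (o*c² - 85/2) = 2 - (-85/2 + o*c²) = 2 + (85/2 - o*c²) = 89/2 - o*c²)
W = -84583/70 (W = (89/2 - 1*54*28²)/(17 + 18) = (89/2 - 1*54*784)/35 = (89/2 - 42336)*(1/35) = -84583/2*1/35 = -84583/70 ≈ -1208.3)
W + 334*(-223 - 108) = -84583/70 + 334*(-223 - 108) = -84583/70 + 334*(-331) = -84583/70 - 110554 = -7823363/70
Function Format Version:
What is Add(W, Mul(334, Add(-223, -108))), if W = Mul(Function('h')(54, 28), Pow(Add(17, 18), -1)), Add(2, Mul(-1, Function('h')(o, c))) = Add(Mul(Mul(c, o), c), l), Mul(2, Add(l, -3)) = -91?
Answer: Rational(-7823363, 70) ≈ -1.1176e+5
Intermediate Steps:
l = Rational(-85, 2) (l = Add(3, Mul(Rational(1, 2), -91)) = Add(3, Rational(-91, 2)) = Rational(-85, 2) ≈ -42.500)
Function('h')(o, c) = Add(Rational(89, 2), Mul(-1, o, Pow(c, 2))) (Function('h')(o, c) = Add(2, Mul(-1, Add(Mul(Mul(c, o), c), Rational(-85, 2)))) = Add(2, Mul(-1, Add(Mul(o, Pow(c, 2)), Rational(-85, 2)))) = Add(2, Mul(-1, Add(Rational(-85, 2), Mul(o, Pow(c, 2))))) = Add(2, Add(Rational(85, 2), Mul(-1, o, Pow(c, 2)))) = Add(Rational(89, 2), Mul(-1, o, Pow(c, 2))))
W = Rational(-84583, 70) (W = Mul(Add(Rational(89, 2), Mul(-1, 54, Pow(28, 2))), Pow(Add(17, 18), -1)) = Mul(Add(Rational(89, 2), Mul(-1, 54, 784)), Pow(35, -1)) = Mul(Add(Rational(89, 2), -42336), Rational(1, 35)) = Mul(Rational(-84583, 2), Rational(1, 35)) = Rational(-84583, 70) ≈ -1208.3)
Add(W, Mul(334, Add(-223, -108))) = Add(Rational(-84583, 70), Mul(334, Add(-223, -108))) = Add(Rational(-84583, 70), Mul(334, -331)) = Add(Rational(-84583, 70), -110554) = Rational(-7823363, 70)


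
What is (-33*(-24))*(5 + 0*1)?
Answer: 3960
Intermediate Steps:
(-33*(-24))*(5 + 0*1) = 792*(5 + 0) = 792*5 = 3960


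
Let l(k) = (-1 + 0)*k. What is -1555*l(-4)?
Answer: -6220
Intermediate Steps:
l(k) = -k
-1555*l(-4) = -(-1555)*(-4) = -1555*4 = -6220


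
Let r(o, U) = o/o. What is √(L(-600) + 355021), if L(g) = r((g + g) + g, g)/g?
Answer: √1278075594/60 ≈ 595.84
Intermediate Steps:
r(o, U) = 1
L(g) = 1/g
√(L(-600) + 355021) = √(1/(-600) + 355021) = √(-1/600 + 355021) = √(213012599/600) = √1278075594/60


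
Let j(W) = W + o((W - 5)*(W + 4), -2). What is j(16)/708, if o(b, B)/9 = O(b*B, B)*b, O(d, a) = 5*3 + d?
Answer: -210371/177 ≈ -1188.5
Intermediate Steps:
O(d, a) = 15 + d
o(b, B) = 9*b*(15 + B*b) (o(b, B) = 9*((15 + b*B)*b) = 9*((15 + B*b)*b) = 9*(b*(15 + B*b)) = 9*b*(15 + B*b))
j(W) = W + 9*(-5 + W)*(4 + W)*(15 - 2*(-5 + W)*(4 + W)) (j(W) = W + 9*((W - 5)*(W + 4))*(15 - 2*(W - 5)*(W + 4)) = W + 9*((-5 + W)*(4 + W))*(15 - 2*(-5 + W)*(4 + W)) = W + 9*(-5 + W)*(4 + W)*(15 - 2*(-5 + W)*(4 + W)))
j(16)/708 = (16 - 9*(20 + 16 - 1*16**2)*(55 - 2*16**2 + 2*16))/708 = (16 - 9*(20 + 16 - 1*256)*(55 - 2*256 + 32))*(1/708) = (16 - 9*(20 + 16 - 256)*(55 - 512 + 32))*(1/708) = (16 - 9*(-220)*(-425))*(1/708) = (16 - 841500)*(1/708) = -841484*1/708 = -210371/177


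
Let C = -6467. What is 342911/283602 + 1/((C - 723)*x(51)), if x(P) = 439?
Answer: 270591856477/223791047205 ≈ 1.2091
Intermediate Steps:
342911/283602 + 1/((C - 723)*x(51)) = 342911/283602 + 1/(-6467 - 723*439) = 342911*(1/283602) + (1/439)/(-7190) = 342911/283602 - 1/7190*1/439 = 342911/283602 - 1/3156410 = 270591856477/223791047205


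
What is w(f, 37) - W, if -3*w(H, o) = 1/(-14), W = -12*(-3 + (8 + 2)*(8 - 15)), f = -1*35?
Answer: -36791/42 ≈ -875.98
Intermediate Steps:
f = -35
W = 876 (W = -12*(-3 + 10*(-7)) = -12*(-3 - 70) = -12*(-73) = 876)
w(H, o) = 1/42 (w(H, o) = -1/3/(-14) = -1/3*(-1/14) = 1/42)
w(f, 37) - W = 1/42 - 1*876 = 1/42 - 876 = -36791/42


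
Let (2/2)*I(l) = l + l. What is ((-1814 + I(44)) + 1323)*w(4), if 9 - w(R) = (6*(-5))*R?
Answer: -51987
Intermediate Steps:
I(l) = 2*l (I(l) = l + l = 2*l)
w(R) = 9 + 30*R (w(R) = 9 - 6*(-5)*R = 9 - (-30)*R = 9 + 30*R)
((-1814 + I(44)) + 1323)*w(4) = ((-1814 + 2*44) + 1323)*(9 + 30*4) = ((-1814 + 88) + 1323)*(9 + 120) = (-1726 + 1323)*129 = -403*129 = -51987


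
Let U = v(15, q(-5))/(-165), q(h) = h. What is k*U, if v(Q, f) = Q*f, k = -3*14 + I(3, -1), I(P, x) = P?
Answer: -195/11 ≈ -17.727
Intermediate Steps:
k = -39 (k = -3*14 + 3 = -42 + 3 = -39)
U = 5/11 (U = (15*(-5))/(-165) = -75*(-1/165) = 5/11 ≈ 0.45455)
k*U = -39*5/11 = -195/11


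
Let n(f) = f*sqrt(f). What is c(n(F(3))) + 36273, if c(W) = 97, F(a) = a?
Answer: 36370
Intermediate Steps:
n(f) = f**(3/2)
c(n(F(3))) + 36273 = 97 + 36273 = 36370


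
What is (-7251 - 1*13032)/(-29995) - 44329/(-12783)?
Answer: 1588925944/383426085 ≈ 4.1440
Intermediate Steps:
(-7251 - 1*13032)/(-29995) - 44329/(-12783) = (-7251 - 13032)*(-1/29995) - 44329*(-1/12783) = -20283*(-1/29995) + 44329/12783 = 20283/29995 + 44329/12783 = 1588925944/383426085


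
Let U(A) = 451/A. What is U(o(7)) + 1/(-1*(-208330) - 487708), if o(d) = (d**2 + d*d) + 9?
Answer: 125999371/29893446 ≈ 4.2150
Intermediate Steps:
o(d) = 9 + 2*d**2 (o(d) = (d**2 + d**2) + 9 = 2*d**2 + 9 = 9 + 2*d**2)
U(o(7)) + 1/(-1*(-208330) - 487708) = 451/(9 + 2*7**2) + 1/(-1*(-208330) - 487708) = 451/(9 + 2*49) + 1/(208330 - 487708) = 451/(9 + 98) + 1/(-279378) = 451/107 - 1/279378 = 125999371/29893446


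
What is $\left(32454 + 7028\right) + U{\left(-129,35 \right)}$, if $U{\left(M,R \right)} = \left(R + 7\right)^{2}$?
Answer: $41246$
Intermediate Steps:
$U{\left(M,R \right)} = \left(7 + R\right)^{2}$
$\left(32454 + 7028\right) + U{\left(-129,35 \right)} = \left(32454 + 7028\right) + \left(7 + 35\right)^{2} = 39482 + 42^{2} = 39482 + 1764 = 41246$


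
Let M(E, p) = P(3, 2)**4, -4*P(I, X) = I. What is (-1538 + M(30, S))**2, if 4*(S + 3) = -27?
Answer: 154957960609/65536 ≈ 2.3645e+6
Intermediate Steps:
S = -39/4 (S = -3 + (1/4)*(-27) = -3 - 27/4 = -39/4 ≈ -9.7500)
P(I, X) = -I/4
M(E, p) = 81/256 (M(E, p) = (-1/4*3)**4 = (-3/4)**4 = 81/256)
(-1538 + M(30, S))**2 = (-1538 + 81/256)**2 = (-393647/256)**2 = 154957960609/65536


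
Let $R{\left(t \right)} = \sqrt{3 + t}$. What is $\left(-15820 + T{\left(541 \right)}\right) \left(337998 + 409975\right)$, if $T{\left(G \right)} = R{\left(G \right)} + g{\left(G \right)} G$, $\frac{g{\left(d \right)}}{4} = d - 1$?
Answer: $862218396020 + 2991892 \sqrt{34} \approx 8.6224 \cdot 10^{11}$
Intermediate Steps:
$g{\left(d \right)} = -4 + 4 d$ ($g{\left(d \right)} = 4 \left(d - 1\right) = 4 \left(-1 + d\right) = -4 + 4 d$)
$T{\left(G \right)} = \sqrt{3 + G} + G \left(-4 + 4 G\right)$ ($T{\left(G \right)} = \sqrt{3 + G} + \left(-4 + 4 G\right) G = \sqrt{3 + G} + G \left(-4 + 4 G\right)$)
$\left(-15820 + T{\left(541 \right)}\right) \left(337998 + 409975\right) = \left(-15820 + \left(\sqrt{3 + 541} + 4 \cdot 541 \left(-1 + 541\right)\right)\right) \left(337998 + 409975\right) = \left(-15820 + \left(\sqrt{544} + 4 \cdot 541 \cdot 540\right)\right) 747973 = \left(-15820 + \left(4 \sqrt{34} + 1168560\right)\right) 747973 = \left(-15820 + \left(1168560 + 4 \sqrt{34}\right)\right) 747973 = \left(1152740 + 4 \sqrt{34}\right) 747973 = 862218396020 + 2991892 \sqrt{34}$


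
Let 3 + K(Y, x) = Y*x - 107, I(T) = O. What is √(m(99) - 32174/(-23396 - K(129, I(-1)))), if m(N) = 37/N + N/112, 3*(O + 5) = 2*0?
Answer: √130262483843261/6973428 ≈ 1.6367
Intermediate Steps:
O = -5 (O = -5 + (2*0)/3 = -5 + (⅓)*0 = -5 + 0 = -5)
I(T) = -5
K(Y, x) = -110 + Y*x (K(Y, x) = -3 + (Y*x - 107) = -3 + (-107 + Y*x) = -110 + Y*x)
m(N) = 37/N + N/112 (m(N) = 37/N + N*(1/112) = 37/N + N/112)
√(m(99) - 32174/(-23396 - K(129, I(-1)))) = √((37/99 + (1/112)*99) - 32174/(-23396 - (-110 + 129*(-5)))) = √((37*(1/99) + 99/112) - 32174/(-23396 - (-110 - 645))) = √((37/99 + 99/112) - 32174/(-23396 - 1*(-755))) = √(13945/11088 - 32174/(-23396 + 755)) = √(13945/11088 - 32174/(-22641)) = √(13945/11088 - 32174*(-1/22641)) = √(13945/11088 + 32174/22641) = √(224158019/83681136) = √130262483843261/6973428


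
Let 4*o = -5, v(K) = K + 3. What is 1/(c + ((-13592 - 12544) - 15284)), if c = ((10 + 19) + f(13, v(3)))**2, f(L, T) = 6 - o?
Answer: -16/641695 ≈ -2.4934e-5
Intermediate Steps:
v(K) = 3 + K
o = -5/4 (o = (1/4)*(-5) = -5/4 ≈ -1.2500)
f(L, T) = 29/4 (f(L, T) = 6 - 1*(-5/4) = 6 + 5/4 = 29/4)
c = 21025/16 (c = ((10 + 19) + 29/4)**2 = (29 + 29/4)**2 = (145/4)**2 = 21025/16 ≈ 1314.1)
1/(c + ((-13592 - 12544) - 15284)) = 1/(21025/16 + ((-13592 - 12544) - 15284)) = 1/(21025/16 + (-26136 - 15284)) = 1/(21025/16 - 41420) = 1/(-641695/16) = -16/641695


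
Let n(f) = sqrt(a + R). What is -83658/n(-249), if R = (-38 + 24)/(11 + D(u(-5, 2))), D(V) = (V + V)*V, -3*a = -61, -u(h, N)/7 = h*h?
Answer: -83658*sqrt(686774833257)/3736879 ≈ -18553.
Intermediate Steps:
u(h, N) = -7*h**2 (u(h, N) = -7*h*h = -7*h**2)
a = 61/3 (a = -1/3*(-61) = 61/3 ≈ 20.333)
D(V) = 2*V**2 (D(V) = (2*V)*V = 2*V**2)
R = -14/61261 (R = (-38 + 24)/(11 + 2*(-7*(-5)**2)**2) = -14/(11 + 2*(-7*25)**2) = -14/(11 + 2*(-175)**2) = -14/(11 + 2*30625) = -14/(11 + 61250) = -14/61261 ≈ -0.00022853)
n(f) = sqrt(686774833257)/183783 (n(f) = sqrt(61/3 - 14/61261) = sqrt(3736879/183783) = sqrt(686774833257)/183783)
-83658/n(-249) = -83658*sqrt(686774833257)/3736879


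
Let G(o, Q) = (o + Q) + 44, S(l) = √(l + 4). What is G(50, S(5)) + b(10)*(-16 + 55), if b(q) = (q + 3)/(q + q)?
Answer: 2447/20 ≈ 122.35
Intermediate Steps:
b(q) = (3 + q)/(2*q) (b(q) = (3 + q)/((2*q)) = (3 + q)*(1/(2*q)) = (3 + q)/(2*q))
S(l) = √(4 + l)
G(o, Q) = 44 + Q + o (G(o, Q) = (Q + o) + 44 = 44 + Q + o)
G(50, S(5)) + b(10)*(-16 + 55) = (44 + √(4 + 5) + 50) + ((½)*(3 + 10)/10)*(-16 + 55) = (44 + √9 + 50) + ((½)*(⅒)*13)*39 = (44 + 3 + 50) + (13/20)*39 = 97 + 507/20 = 2447/20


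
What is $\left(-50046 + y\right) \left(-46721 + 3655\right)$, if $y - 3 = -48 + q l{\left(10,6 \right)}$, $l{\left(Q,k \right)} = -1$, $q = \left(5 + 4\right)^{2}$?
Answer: $2160707352$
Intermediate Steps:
$q = 81$ ($q = 9^{2} = 81$)
$y = -126$ ($y = 3 + \left(-48 + 81 \left(-1\right)\right) = 3 - 129 = -126$)
$\left(-50046 + y\right) \left(-46721 + 3655\right) = \left(-50046 - 126\right) \left(-46721 + 3655\right) = \left(-50172\right) \left(-43066\right) = 2160707352$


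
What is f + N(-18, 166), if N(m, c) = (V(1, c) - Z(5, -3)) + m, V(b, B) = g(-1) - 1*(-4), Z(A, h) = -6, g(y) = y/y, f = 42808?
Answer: 42801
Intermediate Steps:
g(y) = 1
V(b, B) = 5 (V(b, B) = 1 - 1*(-4) = 1 + 4 = 5)
N(m, c) = 11 + m (N(m, c) = (5 - 1*(-6)) + m = (5 + 6) + m = 11 + m)
f + N(-18, 166) = 42808 + (11 - 18) = 42808 - 7 = 42801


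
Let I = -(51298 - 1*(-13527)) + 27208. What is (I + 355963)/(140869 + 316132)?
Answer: 318346/457001 ≈ 0.69660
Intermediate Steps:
I = -37617 (I = -(51298 + 13527) + 27208 = -1*64825 + 27208 = -64825 + 27208 = -37617)
(I + 355963)/(140869 + 316132) = (-37617 + 355963)/(140869 + 316132) = 318346/457001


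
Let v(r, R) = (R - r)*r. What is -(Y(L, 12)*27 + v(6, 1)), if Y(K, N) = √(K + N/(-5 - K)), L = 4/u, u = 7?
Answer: 30 - 324*I*√91/91 ≈ 30.0 - 33.964*I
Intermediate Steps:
v(r, R) = r*(R - r)
L = 4/7 ≈ 0.57143
-(Y(L, 12)*27 + v(6, 1)) = -(√((-1*12 + 4*(5 + 4/7)/7)/(5 + 4/7))*27 + 6*(1 - 1*6)) = -(√((-12 + (4/7)*(39/7))/(39/7))*27 + 6*(1 - 6)) = -(√(7*(-12 + 156/49)/39)*27 + 6*(-5)) = -(√((7/39)*(-432/49))*27 - 30) = -(√(-144/91)*27 - 30) = -((12*I*√91/91)*27 - 30) = -(324*I*√91/91 - 30) = -(-30 + 324*I*√91/91) = 30 - 324*I*√91/91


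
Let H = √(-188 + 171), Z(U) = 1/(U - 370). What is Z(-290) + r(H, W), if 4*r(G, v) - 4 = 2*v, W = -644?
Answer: -211861/660 ≈ -321.00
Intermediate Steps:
Z(U) = 1/(-370 + U)
H = I*√17 (H = √(-17) = I*√17 ≈ 4.1231*I)
r(G, v) = 1 + v/2 (r(G, v) = 1 + (2*v)/4 = 1 + v/2)
Z(-290) + r(H, W) = 1/(-370 - 290) + (1 + (½)*(-644)) = 1/(-660) + (1 - 322) = -1/660 - 321 = -211861/660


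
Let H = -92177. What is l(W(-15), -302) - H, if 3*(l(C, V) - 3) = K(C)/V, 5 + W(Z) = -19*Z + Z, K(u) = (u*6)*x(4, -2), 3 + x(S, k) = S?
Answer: 13918915/151 ≈ 92178.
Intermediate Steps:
x(S, k) = -3 + S
K(u) = 6*u (K(u) = (u*6)*(-3 + 4) = (6*u)*1 = 6*u)
W(Z) = -5 - 18*Z (W(Z) = -5 + (-19*Z + Z) = -5 - 18*Z)
l(C, V) = 3 + 2*C/V (l(C, V) = 3 + ((6*C)/V)/3 = 3 + (6*C/V)/3 = 3 + 2*C/V)
l(W(-15), -302) - H = (3 + 2*(-5 - 18*(-15))/(-302)) - 1*(-92177) = (3 + 2*(-5 + 270)*(-1/302)) + 92177 = (3 + 2*265*(-1/302)) + 92177 = (3 - 265/151) + 92177 = 188/151 + 92177 = 13918915/151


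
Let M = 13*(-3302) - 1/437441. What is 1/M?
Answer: -437441/18777592367 ≈ -2.3296e-5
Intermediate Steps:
M = -18777592367/437441 (M = -42926 - 1*1/437441 = -42926 - 1/437441 = -18777592367/437441 ≈ -42926.)
1/M = 1/(-18777592367/437441) = -437441/18777592367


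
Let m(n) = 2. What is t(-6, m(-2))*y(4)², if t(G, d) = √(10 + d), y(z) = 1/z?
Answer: √3/8 ≈ 0.21651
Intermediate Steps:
t(-6, m(-2))*y(4)² = √(10 + 2)*(1/4)² = √12*(¼)² = (2*√3)*(1/16) = √3/8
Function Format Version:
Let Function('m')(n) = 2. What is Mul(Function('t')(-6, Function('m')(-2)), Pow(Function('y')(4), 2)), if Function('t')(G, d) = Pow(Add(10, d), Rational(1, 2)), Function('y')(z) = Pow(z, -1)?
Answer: Mul(Rational(1, 8), Pow(3, Rational(1, 2))) ≈ 0.21651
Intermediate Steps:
Mul(Function('t')(-6, Function('m')(-2)), Pow(Function('y')(4), 2)) = Mul(Pow(Add(10, 2), Rational(1, 2)), Pow(Pow(4, -1), 2)) = Mul(Pow(12, Rational(1, 2)), Pow(Rational(1, 4), 2)) = Mul(Mul(2, Pow(3, Rational(1, 2))), Rational(1, 16)) = Mul(Rational(1, 8), Pow(3, Rational(1, 2)))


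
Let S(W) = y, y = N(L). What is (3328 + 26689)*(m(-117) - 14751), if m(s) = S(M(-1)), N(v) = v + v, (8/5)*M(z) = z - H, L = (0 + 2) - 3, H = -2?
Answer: -442840801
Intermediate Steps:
L = -1 (L = 2 - 3 = -1)
M(z) = 5/4 + 5*z/8 (M(z) = 5*(z - 1*(-2))/8 = 5*(z + 2)/8 = 5*(2 + z)/8 = 5/4 + 5*z/8)
N(v) = 2*v
y = -2 (y = 2*(-1) = -2)
S(W) = -2
m(s) = -2
(3328 + 26689)*(m(-117) - 14751) = (3328 + 26689)*(-2 - 14751) = 30017*(-14753) = -442840801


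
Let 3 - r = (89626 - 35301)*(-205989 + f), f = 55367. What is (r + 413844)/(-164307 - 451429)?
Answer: -8182953997/615736 ≈ -13290.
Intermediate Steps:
r = 8182540153 (r = 3 - (89626 - 35301)*(-205989 + 55367) = 3 - 54325*(-150622) = 3 - 1*(-8182540150) = 3 + 8182540150 = 8182540153)
(r + 413844)/(-164307 - 451429) = (8182540153 + 413844)/(-164307 - 451429) = 8182953997/(-615736) = 8182953997*(-1/615736) = -8182953997/615736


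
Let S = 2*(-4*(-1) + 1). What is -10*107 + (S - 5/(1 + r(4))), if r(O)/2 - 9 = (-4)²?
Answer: -54065/51 ≈ -1060.1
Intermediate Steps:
r(O) = 50 (r(O) = 18 + 2*(-4)² = 18 + 2*16 = 18 + 32 = 50)
S = 10 (S = 2*(4 + 1) = 2*5 = 10)
-10*107 + (S - 5/(1 + r(4))) = -10*107 + (10 - 5/(1 + 50)) = -1070 + (10 - 5/51) = -1070 + 505/51 = -54065/51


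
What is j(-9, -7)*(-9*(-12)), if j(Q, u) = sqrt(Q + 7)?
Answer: 108*I*sqrt(2) ≈ 152.74*I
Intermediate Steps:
j(Q, u) = sqrt(7 + Q)
j(-9, -7)*(-9*(-12)) = sqrt(7 - 9)*(-9*(-12)) = sqrt(-2)*108 = (I*sqrt(2))*108 = 108*I*sqrt(2)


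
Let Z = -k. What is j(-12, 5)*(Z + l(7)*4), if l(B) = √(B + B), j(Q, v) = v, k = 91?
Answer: -455 + 20*√14 ≈ -380.17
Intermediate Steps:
l(B) = √2*√B (l(B) = √(2*B) = √2*√B)
Z = -91 (Z = -1*91 = -91)
j(-12, 5)*(Z + l(7)*4) = 5*(-91 + (√2*√7)*4) = 5*(-91 + √14*4) = 5*(-91 + 4*√14) = -455 + 20*√14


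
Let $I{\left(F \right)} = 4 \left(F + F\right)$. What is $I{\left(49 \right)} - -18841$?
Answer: $19233$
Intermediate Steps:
$I{\left(F \right)} = 8 F$ ($I{\left(F \right)} = 4 \cdot 2 F = 8 F$)
$I{\left(49 \right)} - -18841 = 8 \cdot 49 - -18841 = 392 + 18841 = 19233$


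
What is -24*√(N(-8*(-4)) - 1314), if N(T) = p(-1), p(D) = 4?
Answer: -24*I*√1310 ≈ -868.65*I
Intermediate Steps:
N(T) = 4
-24*√(N(-8*(-4)) - 1314) = -24*√(4 - 1314) = -24*I*√1310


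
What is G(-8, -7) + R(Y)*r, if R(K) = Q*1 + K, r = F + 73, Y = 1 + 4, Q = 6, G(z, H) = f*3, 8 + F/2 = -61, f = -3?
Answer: -724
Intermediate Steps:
F = -138 (F = -16 + 2*(-61) = -16 - 122 = -138)
G(z, H) = -9 (G(z, H) = -3*3 = -9)
Y = 5
r = -65 (r = -138 + 73 = -65)
R(K) = 6 + K (R(K) = 6*1 + K = 6 + K)
G(-8, -7) + R(Y)*r = -9 + (6 + 5)*(-65) = -9 + 11*(-65) = -9 - 715 = -724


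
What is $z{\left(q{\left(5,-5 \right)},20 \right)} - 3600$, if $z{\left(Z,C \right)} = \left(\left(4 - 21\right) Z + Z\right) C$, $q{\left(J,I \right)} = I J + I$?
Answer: $6000$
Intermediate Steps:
$q{\left(J,I \right)} = I + I J$
$z{\left(Z,C \right)} = - 16 C Z$ ($z{\left(Z,C \right)} = \left(\left(4 - 21\right) Z + Z\right) C = \left(- 17 Z + Z\right) C = - 16 Z C = - 16 C Z$)
$z{\left(q{\left(5,-5 \right)},20 \right)} - 3600 = \left(-16\right) 20 \left(- 5 \left(1 + 5\right)\right) - 3600 = \left(-16\right) 20 \left(\left(-5\right) 6\right) - 3600 = \left(-16\right) 20 \left(-30\right) - 3600 = 9600 - 3600 = 6000$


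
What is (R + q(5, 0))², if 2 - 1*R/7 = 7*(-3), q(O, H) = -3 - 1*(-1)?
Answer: 25281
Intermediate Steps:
q(O, H) = -2 (q(O, H) = -3 + 1 = -2)
R = 161 (R = 14 - 49*(-3) = 14 - 7*(-21) = 14 + 147 = 161)
(R + q(5, 0))² = (161 - 2)² = 159² = 25281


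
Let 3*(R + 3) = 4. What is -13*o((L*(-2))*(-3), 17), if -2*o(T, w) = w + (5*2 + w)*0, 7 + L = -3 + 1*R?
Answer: 221/2 ≈ 110.50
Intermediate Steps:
R = -5/3 (R = -3 + (⅓)*4 = -3 + 4/3 = -5/3 ≈ -1.6667)
L = -35/3 (L = -7 + (-3 + 1*(-5/3)) = -7 + (-3 - 5/3) = -7 - 14/3 = -35/3 ≈ -11.667)
o(T, w) = -w/2 (o(T, w) = -(w + (5*2 + w)*0)/2 = -(w + (10 + w)*0)/2 = -(w + 0)/2 = -w/2)
-13*o((L*(-2))*(-3), 17) = -(-13)*17/2 = -13*(-17/2) = 221/2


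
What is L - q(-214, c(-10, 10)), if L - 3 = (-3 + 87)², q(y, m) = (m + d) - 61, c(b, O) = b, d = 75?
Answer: 7055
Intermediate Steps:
q(y, m) = 14 + m (q(y, m) = (m + 75) - 61 = (75 + m) - 61 = 14 + m)
L = 7059 (L = 3 + (-3 + 87)² = 3 + 84² = 3 + 7056 = 7059)
L - q(-214, c(-10, 10)) = 7059 - (14 - 10) = 7059 - 1*4 = 7059 - 4 = 7055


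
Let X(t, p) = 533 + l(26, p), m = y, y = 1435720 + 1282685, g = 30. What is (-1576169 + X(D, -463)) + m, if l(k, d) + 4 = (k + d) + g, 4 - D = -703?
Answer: 1142358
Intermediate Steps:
D = 707 (D = 4 - 1*(-703) = 4 + 703 = 707)
l(k, d) = 26 + d + k (l(k, d) = -4 + ((k + d) + 30) = -4 + ((d + k) + 30) = -4 + (30 + d + k) = 26 + d + k)
y = 2718405
m = 2718405
X(t, p) = 585 + p (X(t, p) = 533 + (26 + p + 26) = 533 + (52 + p) = 585 + p)
(-1576169 + X(D, -463)) + m = (-1576169 + (585 - 463)) + 2718405 = (-1576169 + 122) + 2718405 = -1576047 + 2718405 = 1142358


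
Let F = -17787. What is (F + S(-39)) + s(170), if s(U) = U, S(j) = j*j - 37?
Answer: -16133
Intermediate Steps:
S(j) = -37 + j**2 (S(j) = j**2 - 37 = -37 + j**2)
(F + S(-39)) + s(170) = (-17787 + (-37 + (-39)**2)) + 170 = (-17787 + (-37 + 1521)) + 170 = (-17787 + 1484) + 170 = -16303 + 170 = -16133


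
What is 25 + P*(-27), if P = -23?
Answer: 646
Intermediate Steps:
25 + P*(-27) = 25 - 23*(-27) = 25 + 621 = 646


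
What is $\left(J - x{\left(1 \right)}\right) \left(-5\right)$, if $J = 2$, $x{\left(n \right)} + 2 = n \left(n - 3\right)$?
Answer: $-30$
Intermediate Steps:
$x{\left(n \right)} = -2 + n \left(-3 + n\right)$ ($x{\left(n \right)} = -2 + n \left(n - 3\right) = -2 + n \left(-3 + n\right)$)
$\left(J - x{\left(1 \right)}\right) \left(-5\right) = \left(2 - \left(-2 + 1^{2} - 3\right)\right) \left(-5\right) = \left(2 - \left(-2 + 1 - 3\right)\right) \left(-5\right) = \left(2 - -4\right) \left(-5\right) = \left(2 + 4\right) \left(-5\right) = 6 \left(-5\right) = -30$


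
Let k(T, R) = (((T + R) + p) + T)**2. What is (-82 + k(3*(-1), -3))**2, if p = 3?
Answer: 2116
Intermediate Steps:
k(T, R) = (3 + R + 2*T)**2 (k(T, R) = (((T + R) + 3) + T)**2 = (((R + T) + 3) + T)**2 = ((3 + R + T) + T)**2 = (3 + R + 2*T)**2)
(-82 + k(3*(-1), -3))**2 = (-82 + (3 - 3 + 2*(3*(-1)))**2)**2 = (-82 + (3 - 3 + 2*(-3))**2)**2 = (-82 + (3 - 3 - 6)**2)**2 = (-82 + (-6)**2)**2 = (-82 + 36)**2 = (-46)**2 = 2116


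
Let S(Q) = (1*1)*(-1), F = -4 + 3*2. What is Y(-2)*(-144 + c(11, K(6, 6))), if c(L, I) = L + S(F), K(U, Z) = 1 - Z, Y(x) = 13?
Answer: -1742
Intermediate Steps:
F = 2 (F = -4 + 6 = 2)
S(Q) = -1 (S(Q) = 1*(-1) = -1)
c(L, I) = -1 + L (c(L, I) = L - 1 = -1 + L)
Y(-2)*(-144 + c(11, K(6, 6))) = 13*(-144 + (-1 + 11)) = 13*(-144 + 10) = 13*(-134) = -1742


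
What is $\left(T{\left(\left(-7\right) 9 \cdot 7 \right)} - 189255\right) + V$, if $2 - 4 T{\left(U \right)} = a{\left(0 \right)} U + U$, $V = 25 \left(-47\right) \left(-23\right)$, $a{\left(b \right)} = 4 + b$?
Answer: $- \frac{646713}{4} \approx -1.6168 \cdot 10^{5}$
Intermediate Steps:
$V = 27025$ ($V = \left(-1175\right) \left(-23\right) = 27025$)
$T{\left(U \right)} = \frac{1}{2} - \frac{5 U}{4}$ ($T{\left(U \right)} = \frac{1}{2} - \frac{\left(4 + 0\right) U + U}{4} = \frac{1}{2} - \frac{4 U + U}{4} = \frac{1}{2} - \frac{5 U}{4}$)
$\left(T{\left(\left(-7\right) 9 \cdot 7 \right)} - 189255\right) + V = \left(\left(\frac{1}{2} - \frac{5 \left(-7\right) 9 \cdot 7}{4}\right) - 189255\right) + 27025 = \left(\left(\frac{1}{2} - \frac{5 \left(\left(-63\right) 7\right)}{4}\right) - 189255\right) + 27025 = \left(\left(\frac{1}{2} - - \frac{2205}{4}\right) - 189255\right) + 27025 = \left(\left(\frac{1}{2} + \frac{2205}{4}\right) - 189255\right) + 27025 = \left(\frac{2207}{4} - 189255\right) + 27025 = - \frac{754813}{4} + 27025 = - \frac{646713}{4}$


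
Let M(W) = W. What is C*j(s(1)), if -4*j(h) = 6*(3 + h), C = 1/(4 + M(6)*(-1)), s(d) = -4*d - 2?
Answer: -9/4 ≈ -2.2500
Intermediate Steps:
s(d) = -2 - 4*d
C = -½ (C = 1/(4 + 6*(-1)) = 1/(4 - 6) = 1/(-2) = -½ ≈ -0.50000)
j(h) = -9/2 - 3*h/2 (j(h) = -3*(3 + h)/2 = -(18 + 6*h)/4 = -9/2 - 3*h/2)
C*j(s(1)) = -(-9/2 - 3*(-2 - 4*1)/2)/2 = -(-9/2 - 3*(-2 - 4)/2)/2 = -(-9/2 - 3/2*(-6))/2 = -(-9/2 + 9)/2 = -½*9/2 = -9/4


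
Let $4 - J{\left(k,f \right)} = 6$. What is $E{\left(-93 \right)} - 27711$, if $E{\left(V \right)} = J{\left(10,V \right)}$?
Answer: $-27713$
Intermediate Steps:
$J{\left(k,f \right)} = -2$ ($J{\left(k,f \right)} = 4 - 6 = -2$)
$E{\left(V \right)} = -2$
$E{\left(-93 \right)} - 27711 = -2 - 27711 = -27713$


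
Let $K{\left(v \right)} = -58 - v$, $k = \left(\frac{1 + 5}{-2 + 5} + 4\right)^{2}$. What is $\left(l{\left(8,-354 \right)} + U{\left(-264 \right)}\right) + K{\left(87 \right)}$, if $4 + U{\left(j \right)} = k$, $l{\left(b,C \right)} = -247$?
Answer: $-360$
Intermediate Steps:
$k = 36$ ($k = \left(\frac{6}{3} + 4\right)^{2} = \left(6 \cdot \frac{1}{3} + 4\right)^{2} = \left(2 + 4\right)^{2} = 6^{2} = 36$)
$U{\left(j \right)} = 32$ ($U{\left(j \right)} = -4 + 36 = 32$)
$\left(l{\left(8,-354 \right)} + U{\left(-264 \right)}\right) + K{\left(87 \right)} = \left(-247 + 32\right) - 145 = -215 - 145 = -360$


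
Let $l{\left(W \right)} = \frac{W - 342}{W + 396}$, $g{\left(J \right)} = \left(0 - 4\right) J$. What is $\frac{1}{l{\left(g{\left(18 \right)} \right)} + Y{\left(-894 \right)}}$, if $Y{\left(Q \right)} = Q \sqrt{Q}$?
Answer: $- \frac{414}{231503503345} + \frac{289656 i \sqrt{894}}{231503503345} \approx -1.7883 \cdot 10^{-9} + 3.7411 \cdot 10^{-5} i$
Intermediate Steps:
$g{\left(J \right)} = - 4 J$
$l{\left(W \right)} = \frac{-342 + W}{396 + W}$
$Y{\left(Q \right)} = Q^{\frac{3}{2}}$
$\frac{1}{l{\left(g{\left(18 \right)} \right)} + Y{\left(-894 \right)}} = \frac{1}{\frac{-342 - 72}{396 - 72} + \left(-894\right)^{\frac{3}{2}}} = \frac{1}{\frac{-342 - 72}{396 - 72} - 894 i \sqrt{894}} = \frac{1}{\frac{1}{324} \left(-414\right) - 894 i \sqrt{894}} = \frac{1}{- \frac{23}{18} - 894 i \sqrt{894}}$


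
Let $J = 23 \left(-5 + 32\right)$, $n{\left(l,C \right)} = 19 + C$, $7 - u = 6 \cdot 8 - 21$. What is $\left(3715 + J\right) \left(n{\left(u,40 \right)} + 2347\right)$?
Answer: $10432416$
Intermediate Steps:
$u = -20$ ($u = 7 - \left(6 \cdot 8 - 21\right) = 7 - \left(48 - 21\right) = 7 - 27 = -20$)
$J = 621$ ($J = 23 \cdot 27 = 621$)
$\left(3715 + J\right) \left(n{\left(u,40 \right)} + 2347\right) = \left(3715 + 621\right) \left(\left(19 + 40\right) + 2347\right) = 4336 \left(59 + 2347\right) = 4336 \cdot 2406 = 10432416$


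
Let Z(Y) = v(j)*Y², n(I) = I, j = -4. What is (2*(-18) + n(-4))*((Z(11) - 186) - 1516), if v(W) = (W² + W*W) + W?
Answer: -67440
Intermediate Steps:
v(W) = W + 2*W² (v(W) = (W² + W²) + W = 2*W² + W = W + 2*W²)
Z(Y) = 28*Y² (Z(Y) = (-4*(1 + 2*(-4)))*Y² = (-4*(1 - 8))*Y² = (-4*(-7))*Y² = 28*Y²)
(2*(-18) + n(-4))*((Z(11) - 186) - 1516) = (2*(-18) - 4)*((28*11² - 186) - 1516) = (-36 - 4)*((28*121 - 186) - 1516) = -40*((3388 - 186) - 1516) = -40*(3202 - 1516) = -40*1686 = -67440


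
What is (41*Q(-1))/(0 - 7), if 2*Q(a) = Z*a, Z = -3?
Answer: -123/14 ≈ -8.7857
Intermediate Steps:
Q(a) = -3*a/2 (Q(a) = (-3*a)/2 = -3*a/2)
(41*Q(-1))/(0 - 7) = (41*(-3/2*(-1)))/(0 - 7) = (41*(3/2))/(-7) = (123/2)*(-⅐) = -123/14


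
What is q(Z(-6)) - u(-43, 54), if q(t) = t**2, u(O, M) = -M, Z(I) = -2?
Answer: 58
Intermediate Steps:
q(Z(-6)) - u(-43, 54) = (-2)**2 - (-1)*54 = 4 - 1*(-54) = 4 + 54 = 58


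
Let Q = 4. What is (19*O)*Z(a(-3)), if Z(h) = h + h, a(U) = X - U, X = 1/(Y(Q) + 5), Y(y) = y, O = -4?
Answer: -4256/9 ≈ -472.89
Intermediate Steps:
X = ⅑ (X = 1/(4 + 5) = 1/9 = ⅑ ≈ 0.11111)
a(U) = ⅑ - U
Z(h) = 2*h
(19*O)*Z(a(-3)) = (19*(-4))*(2*(⅑ - 1*(-3))) = -152*(⅑ + 3) = -152*28/9 = -76*56/9 = -4256/9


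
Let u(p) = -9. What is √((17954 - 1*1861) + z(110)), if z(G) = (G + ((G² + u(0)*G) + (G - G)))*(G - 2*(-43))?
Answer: √2215213 ≈ 1488.4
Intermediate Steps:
z(G) = (86 + G)*(G² - 8*G) (z(G) = (G + ((G² - 9*G) + (G - G)))*(G - 2*(-43)) = (G + ((G² - 9*G) + 0))*(G + 86) = (G + (G² - 9*G))*(86 + G) = (G² - 8*G)*(86 + G) = (86 + G)*(G² - 8*G))
√((17954 - 1*1861) + z(110)) = √((17954 - 1*1861) + 110*(-688 + 110² + 78*110)) = √((17954 - 1861) + 110*(-688 + 12100 + 8580)) = √(16093 + 110*19992) = √(16093 + 2199120) = √2215213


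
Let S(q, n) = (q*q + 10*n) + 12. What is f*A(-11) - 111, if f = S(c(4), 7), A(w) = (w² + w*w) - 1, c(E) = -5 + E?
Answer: 19892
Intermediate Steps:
A(w) = -1 + 2*w² (A(w) = (w² + w²) - 1 = 2*w² - 1 = -1 + 2*w²)
S(q, n) = 12 + q² + 10*n (S(q, n) = (q² + 10*n) + 12 = 12 + q² + 10*n)
f = 83 (f = 12 + (-5 + 4)² + 10*7 = 12 + (-1)² + 70 = 12 + 1 + 70 = 83)
f*A(-11) - 111 = 83*(-1 + 2*(-11)²) - 111 = 83*(-1 + 2*121) - 111 = 83*(-1 + 242) - 111 = 83*241 - 111 = 20003 - 111 = 19892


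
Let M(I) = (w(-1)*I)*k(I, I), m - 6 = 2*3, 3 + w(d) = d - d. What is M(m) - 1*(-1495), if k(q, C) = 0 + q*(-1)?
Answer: 1927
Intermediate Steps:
w(d) = -3 (w(d) = -3 + (d - d) = -3 + 0 = -3)
k(q, C) = -q (k(q, C) = 0 - q = -q)
m = 12 (m = 6 + 2*3 = 6 + 6 = 12)
M(I) = 3*I**2 (M(I) = (-3*I)*(-I) = 3*I**2)
M(m) - 1*(-1495) = 3*12**2 - 1*(-1495) = 3*144 + 1495 = 432 + 1495 = 1927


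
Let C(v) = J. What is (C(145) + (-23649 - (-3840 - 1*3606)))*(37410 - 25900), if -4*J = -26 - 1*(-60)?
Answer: -186594365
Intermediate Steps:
J = -17/2 (J = -(-26 - 1*(-60))/4 = -(-26 + 60)/4 = -¼*34 = -17/2 ≈ -8.5000)
C(v) = -17/2
(C(145) + (-23649 - (-3840 - 1*3606)))*(37410 - 25900) = (-17/2 + (-23649 - (-3840 - 1*3606)))*(37410 - 25900) = (-17/2 + (-23649 - (-3840 - 3606)))*11510 = (-17/2 + (-23649 - 1*(-7446)))*11510 = (-17/2 + (-23649 + 7446))*11510 = (-17/2 - 16203)*11510 = -32423/2*11510 = -186594365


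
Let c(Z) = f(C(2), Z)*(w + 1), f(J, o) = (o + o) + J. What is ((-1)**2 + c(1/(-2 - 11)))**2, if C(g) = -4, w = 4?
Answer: 66049/169 ≈ 390.82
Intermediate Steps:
f(J, o) = J + 2*o (f(J, o) = 2*o + J = J + 2*o)
c(Z) = -20 + 10*Z (c(Z) = (-4 + 2*Z)*(4 + 1) = (-4 + 2*Z)*5 = -20 + 10*Z)
((-1)**2 + c(1/(-2 - 11)))**2 = ((-1)**2 + (-20 + 10/(-2 - 11)))**2 = (1 + (-20 + 10/(-13)))**2 = (1 + (-20 + 10*(-1/13)))**2 = (1 + (-20 - 10/13))**2 = (1 - 270/13)**2 = (-257/13)**2 = 66049/169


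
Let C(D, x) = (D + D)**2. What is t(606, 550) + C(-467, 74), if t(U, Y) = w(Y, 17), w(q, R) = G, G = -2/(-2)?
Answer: 872357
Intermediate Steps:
G = 1 (G = -1/2*(-2) = 1)
C(D, x) = 4*D**2 (C(D, x) = (2*D)**2 = 4*D**2)
w(q, R) = 1
t(U, Y) = 1
t(606, 550) + C(-467, 74) = 1 + 4*(-467)**2 = 1 + 4*218089 = 1 + 872356 = 872357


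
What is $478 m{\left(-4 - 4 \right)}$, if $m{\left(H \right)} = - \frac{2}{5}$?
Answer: $- \frac{956}{5} \approx -191.2$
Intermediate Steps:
$m{\left(H \right)} = - \frac{2}{5}$ ($m{\left(H \right)} = \left(-2\right) \frac{1}{5} = - \frac{2}{5}$)
$478 m{\left(-4 - 4 \right)} = 478 \left(- \frac{2}{5}\right) = - \frac{956}{5}$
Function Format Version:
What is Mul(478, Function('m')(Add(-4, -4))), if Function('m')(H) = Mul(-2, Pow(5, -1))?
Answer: Rational(-956, 5) ≈ -191.20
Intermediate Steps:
Function('m')(H) = Rational(-2, 5) (Function('m')(H) = Mul(-2, Rational(1, 5)) = Rational(-2, 5))
Mul(478, Function('m')(Add(-4, -4))) = Mul(478, Rational(-2, 5)) = Rational(-956, 5)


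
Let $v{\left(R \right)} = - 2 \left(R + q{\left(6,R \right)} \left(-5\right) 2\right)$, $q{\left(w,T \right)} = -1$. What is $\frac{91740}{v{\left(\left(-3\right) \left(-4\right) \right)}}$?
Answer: $-2085$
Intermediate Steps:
$v{\left(R \right)} = -20 - 2 R$ ($v{\left(R \right)} = - 2 \left(R + \left(-1\right) \left(-5\right) 2\right) = - 2 \left(R + 5 \cdot 2\right) = - 2 \left(R + 10\right) = - 2 \left(10 + R\right) = -20 - 2 R$)
$\frac{91740}{v{\left(\left(-3\right) \left(-4\right) \right)}} = \frac{91740}{-20 - 2 \left(\left(-3\right) \left(-4\right)\right)} = \frac{91740}{-20 - 24} = \frac{91740}{-44} = 91740 \left(- \frac{1}{44}\right) = -2085$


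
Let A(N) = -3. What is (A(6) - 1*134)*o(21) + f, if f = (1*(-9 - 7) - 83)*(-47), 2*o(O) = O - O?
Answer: 4653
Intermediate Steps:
o(O) = 0 (o(O) = (O - O)/2 = (½)*0 = 0)
f = 4653 (f = (1*(-16) - 83)*(-47) = (-16 - 83)*(-47) = -99*(-47) = 4653)
(A(6) - 1*134)*o(21) + f = (-3 - 1*134)*0 + 4653 = (-3 - 134)*0 + 4653 = -137*0 + 4653 = 0 + 4653 = 4653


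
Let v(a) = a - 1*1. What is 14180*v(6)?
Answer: 70900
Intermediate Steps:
v(a) = -1 + a (v(a) = a - 1 = -1 + a)
14180*v(6) = 14180*(-1 + 6) = 14180*5 = 70900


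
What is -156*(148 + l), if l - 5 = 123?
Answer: -43056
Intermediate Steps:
l = 128 (l = 5 + 123 = 128)
-156*(148 + l) = -156*(148 + 128) = -156*276 = -43056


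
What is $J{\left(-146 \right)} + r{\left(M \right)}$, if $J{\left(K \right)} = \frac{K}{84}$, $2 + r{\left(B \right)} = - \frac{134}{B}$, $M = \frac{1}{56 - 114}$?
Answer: $\frac{326267}{42} \approx 7768.3$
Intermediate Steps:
$M = - \frac{1}{58}$ ($M = \frac{1}{-58} = - \frac{1}{58} \approx -0.017241$)
$r{\left(B \right)} = -2 - \frac{134}{B}$
$J{\left(K \right)} = \frac{K}{84}$ ($J{\left(K \right)} = K \frac{1}{84} = \frac{K}{84}$)
$J{\left(-146 \right)} + r{\left(M \right)} = \frac{1}{84} \left(-146\right) - \left(2 + \frac{134}{- \frac{1}{58}}\right) = - \frac{73}{42} - -7770 = - \frac{73}{42} + \left(-2 + 7772\right) = - \frac{73}{42} + 7770 = \frac{326267}{42}$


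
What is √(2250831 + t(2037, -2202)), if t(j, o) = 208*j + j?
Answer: 18*√8261 ≈ 1636.0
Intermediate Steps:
t(j, o) = 209*j
√(2250831 + t(2037, -2202)) = √(2250831 + 209*2037) = √(2250831 + 425733) = √2676564 = 18*√8261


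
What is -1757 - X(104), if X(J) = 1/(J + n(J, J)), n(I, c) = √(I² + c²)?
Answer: -182727/104 - √2/104 ≈ -1757.0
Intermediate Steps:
X(J) = 1/(J + √2*√(J²)) (X(J) = 1/(J + √(J² + J²)) = 1/(J + √(2*J²)) = 1/(J + √2*√(J²)))
-1757 - X(104) = -1757 - 1/(104 + √2*√(104²)) = -1757 - 1/(104 + √2*√10816) = -1757 - 1/(104 + √2*104) = -1757 - 1/(104 + 104*√2)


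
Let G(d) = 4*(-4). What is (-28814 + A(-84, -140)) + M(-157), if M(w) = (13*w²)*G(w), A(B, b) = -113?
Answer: -5155919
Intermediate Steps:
G(d) = -16
M(w) = -208*w² (M(w) = (13*w²)*(-16) = -208*w²)
(-28814 + A(-84, -140)) + M(-157) = (-28814 - 113) - 208*(-157)² = -28927 - 208*24649 = -28927 - 5126992 = -5155919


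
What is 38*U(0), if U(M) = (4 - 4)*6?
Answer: 0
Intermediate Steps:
U(M) = 0 (U(M) = 0*6 = 0)
38*U(0) = 38*0 = 0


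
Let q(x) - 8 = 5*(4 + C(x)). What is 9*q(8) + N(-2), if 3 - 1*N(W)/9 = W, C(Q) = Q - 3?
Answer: 522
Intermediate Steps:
C(Q) = -3 + Q
N(W) = 27 - 9*W
q(x) = 13 + 5*x (q(x) = 8 + 5*(4 + (-3 + x)) = 8 + 5*(1 + x) = 8 + (5 + 5*x) = 13 + 5*x)
9*q(8) + N(-2) = 9*(13 + 5*8) + (27 - 9*(-2)) = 9*(13 + 40) + (27 + 18) = 9*53 + 45 = 477 + 45 = 522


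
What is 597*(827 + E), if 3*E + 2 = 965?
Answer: 685356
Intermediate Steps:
E = 321 (E = -⅔ + (⅓)*965 = -⅔ + 965/3 = 321)
597*(827 + E) = 597*(827 + 321) = 597*1148 = 685356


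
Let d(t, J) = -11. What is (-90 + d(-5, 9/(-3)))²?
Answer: 10201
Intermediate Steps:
(-90 + d(-5, 9/(-3)))² = (-90 - 11)² = (-101)² = 10201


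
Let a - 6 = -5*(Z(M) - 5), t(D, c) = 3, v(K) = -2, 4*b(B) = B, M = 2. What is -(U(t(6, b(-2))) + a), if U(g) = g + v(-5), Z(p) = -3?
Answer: -47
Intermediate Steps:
b(B) = B/4
a = 46 (a = 6 - 5*(-3 - 5) = 6 - 5*(-8) = 6 + 40 = 46)
U(g) = -2 + g (U(g) = g - 2 = -2 + g)
-(U(t(6, b(-2))) + a) = -((-2 + 3) + 46) = -(1 + 46) = -1*47 = -47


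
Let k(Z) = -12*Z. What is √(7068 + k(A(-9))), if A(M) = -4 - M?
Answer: 4*√438 ≈ 83.714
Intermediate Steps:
√(7068 + k(A(-9))) = √(7068 - 12*(-4 - 1*(-9))) = √(7068 - 12*(-4 + 9)) = √(7068 - 12*5) = √(7068 - 60) = √7008 = 4*√438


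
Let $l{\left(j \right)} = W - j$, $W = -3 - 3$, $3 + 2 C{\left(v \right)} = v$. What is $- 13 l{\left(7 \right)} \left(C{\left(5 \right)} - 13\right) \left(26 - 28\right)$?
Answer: $4056$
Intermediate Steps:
$C{\left(v \right)} = - \frac{3}{2} + \frac{v}{2}$
$W = -6$
$l{\left(j \right)} = -6 - j$
$- 13 l{\left(7 \right)} \left(C{\left(5 \right)} - 13\right) \left(26 - 28\right) = - 13 \left(-6 - 7\right) \left(\left(- \frac{3}{2} + \frac{1}{2} \cdot 5\right) - 13\right) \left(26 - 28\right) = - 13 \left(-6 - 7\right) \left(\left(- \frac{3}{2} + \frac{5}{2}\right) - 13\right) \left(-2\right) = \left(-13\right) \left(-13\right) \left(1 - 13\right) \left(-2\right) = 169 \left(\left(-12\right) \left(-2\right)\right) = 169 \cdot 24 = 4056$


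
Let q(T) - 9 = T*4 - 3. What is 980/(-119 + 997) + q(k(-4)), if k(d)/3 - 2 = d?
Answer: -7412/439 ≈ -16.884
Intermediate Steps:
k(d) = 6 + 3*d
q(T) = 6 + 4*T (q(T) = 9 + (T*4 - 3) = 9 + (4*T - 3) = 9 + (-3 + 4*T) = 6 + 4*T)
980/(-119 + 997) + q(k(-4)) = 980/(-119 + 997) + (6 + 4*(6 + 3*(-4))) = 980/878 + (6 + 4*(6 - 12)) = (1/878)*980 + (6 + 4*(-6)) = 490/439 + (6 - 24) = 490/439 - 18 = -7412/439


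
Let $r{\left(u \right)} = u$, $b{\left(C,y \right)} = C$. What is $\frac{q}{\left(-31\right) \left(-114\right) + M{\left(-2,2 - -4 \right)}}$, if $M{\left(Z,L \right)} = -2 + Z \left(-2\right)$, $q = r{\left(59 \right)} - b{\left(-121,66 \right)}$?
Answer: $\frac{45}{884} \approx 0.050905$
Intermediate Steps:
$q = 180$ ($q = 59 - -121 = 59 + 121 = 180$)
$M{\left(Z,L \right)} = -2 - 2 Z$
$\frac{q}{\left(-31\right) \left(-114\right) + M{\left(-2,2 - -4 \right)}} = \frac{180}{\left(-31\right) \left(-114\right) - -2} = \frac{180}{3534 + \left(-2 + 4\right)} = \frac{180}{3534 + 2} = \frac{180}{3536} = 180 \cdot \frac{1}{3536} = \frac{45}{884}$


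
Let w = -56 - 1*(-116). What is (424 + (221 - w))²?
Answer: 342225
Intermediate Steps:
w = 60 (w = -56 + 116 = 60)
(424 + (221 - w))² = (424 + (221 - 1*60))² = (424 + (221 - 60))² = (424 + 161)² = 585² = 342225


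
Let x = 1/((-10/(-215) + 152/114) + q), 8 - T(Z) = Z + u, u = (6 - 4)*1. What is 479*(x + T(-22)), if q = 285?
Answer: 495541307/36943 ≈ 13414.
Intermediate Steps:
u = 2 (u = 2*1 = 2)
T(Z) = 6 - Z (T(Z) = 8 - (Z + 2) = 8 - (2 + Z) = 8 + (-2 - Z) = 6 - Z)
x = 129/36943 (x = 1/((-10/(-215) + 152/114) + 285) = 1/((-10*(-1/215) + 152*(1/114)) + 285) = 1/((2/43 + 4/3) + 285) = 1/(178/129 + 285) = 1/(36943/129) = 129/36943 ≈ 0.0034919)
479*(x + T(-22)) = 479*(129/36943 + (6 - 1*(-22))) = 479*(129/36943 + (6 + 22)) = 479*(129/36943 + 28) = 479*(1034533/36943) = 495541307/36943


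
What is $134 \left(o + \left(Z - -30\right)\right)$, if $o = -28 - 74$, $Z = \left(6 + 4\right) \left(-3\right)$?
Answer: $-13668$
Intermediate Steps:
$Z = -30$ ($Z = 10 \left(-3\right) = -30$)
$o = -102$ ($o = -28 - 74 = -102$)
$134 \left(o + \left(Z - -30\right)\right) = 134 \left(-102 - 0\right) = 134 \left(-102 + \left(-30 + 30\right)\right) = 134 \left(-102 + 0\right) = 134 \left(-102\right) = -13668$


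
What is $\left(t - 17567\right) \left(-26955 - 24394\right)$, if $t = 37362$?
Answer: $-1016453455$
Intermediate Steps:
$\left(t - 17567\right) \left(-26955 - 24394\right) = \left(37362 - 17567\right) \left(-26955 - 24394\right) = 19795 \left(-51349\right) = -1016453455$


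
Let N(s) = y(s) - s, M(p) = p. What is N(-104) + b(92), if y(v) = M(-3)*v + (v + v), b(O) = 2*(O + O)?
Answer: 576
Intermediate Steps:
b(O) = 4*O (b(O) = 2*(2*O) = 4*O)
y(v) = -v (y(v) = -3*v + (v + v) = -3*v + 2*v = -v)
N(s) = -2*s (N(s) = -s - s = -2*s)
N(-104) + b(92) = -2*(-104) + 4*92 = 208 + 368 = 576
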